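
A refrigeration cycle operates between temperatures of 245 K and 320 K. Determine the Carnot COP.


dT = 320 - 245 = 75 K
COP_carnot = T_cold / dT = 245 / 75
COP_carnot = 3.267

3.267


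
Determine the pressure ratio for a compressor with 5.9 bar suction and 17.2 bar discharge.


PR = P_high / P_low
PR = 17.2 / 5.9
PR = 2.915

2.915


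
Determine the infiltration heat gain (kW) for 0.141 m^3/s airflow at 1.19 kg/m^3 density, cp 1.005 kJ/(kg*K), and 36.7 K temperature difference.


Q = V_dot * rho * cp * dT
Q = 0.141 * 1.19 * 1.005 * 36.7
Q = 6.189 kW

6.189


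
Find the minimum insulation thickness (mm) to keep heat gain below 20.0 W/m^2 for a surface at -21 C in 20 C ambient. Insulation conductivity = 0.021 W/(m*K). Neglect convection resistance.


dT = 20 - (-21) = 41 K
thickness = k * dT / q_max * 1000
thickness = 0.021 * 41 / 20.0 * 1000
thickness = 43.1 mm

43.1


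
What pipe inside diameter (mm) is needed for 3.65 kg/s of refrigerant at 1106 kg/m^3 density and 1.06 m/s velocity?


A = m_dot / (rho * v) = 3.65 / (1106 * 1.06) = 0.003113378143 m^2
d = sqrt(4*A/pi) * 1000
d = 63.0 mm

63.0


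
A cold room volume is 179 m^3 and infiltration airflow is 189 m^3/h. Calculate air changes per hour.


ACH = flow / volume
ACH = 189 / 179
ACH = 1.056

1.056


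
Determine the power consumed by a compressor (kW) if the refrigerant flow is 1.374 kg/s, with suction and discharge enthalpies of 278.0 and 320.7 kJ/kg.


dh = 320.7 - 278.0 = 42.7 kJ/kg
W = m_dot * dh = 1.374 * 42.7 = 58.67 kW

58.67


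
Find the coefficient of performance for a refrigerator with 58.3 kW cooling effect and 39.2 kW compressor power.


COP = Q_evap / W
COP = 58.3 / 39.2
COP = 1.487

1.487


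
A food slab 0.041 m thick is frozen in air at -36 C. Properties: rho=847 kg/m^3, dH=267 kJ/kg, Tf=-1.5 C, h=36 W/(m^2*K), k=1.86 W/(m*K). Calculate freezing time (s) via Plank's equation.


dT = -1.5 - (-36) = 34.5 K
term1 = a/(2h) = 0.041/(2*36) = 0.0005694444444
term2 = a^2/(8k) = 0.041^2/(8*1.86) = 0.0001129704301
t = rho*dH*1000/dT * (term1 + term2)
t = 847*267*1000/34.5 * (0.0005694444444 + 0.0001129704301)
t = 4473 s

4473


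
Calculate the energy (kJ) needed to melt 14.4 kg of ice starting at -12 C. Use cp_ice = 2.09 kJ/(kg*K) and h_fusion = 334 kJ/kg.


Sensible heat = cp * dT = 2.09 * 12 = 25.08 kJ/kg
Total per kg = 25.08 + 334 = 359.08 kJ/kg
Q = m * total = 14.4 * 359.08
Q = 5170.8 kJ

5170.8


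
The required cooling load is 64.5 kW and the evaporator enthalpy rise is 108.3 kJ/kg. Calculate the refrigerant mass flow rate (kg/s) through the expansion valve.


m_dot = Q / dh
m_dot = 64.5 / 108.3
m_dot = 0.5956 kg/s

0.5956


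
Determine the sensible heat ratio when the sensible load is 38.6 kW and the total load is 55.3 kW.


SHR = Q_sensible / Q_total
SHR = 38.6 / 55.3
SHR = 0.698

0.698


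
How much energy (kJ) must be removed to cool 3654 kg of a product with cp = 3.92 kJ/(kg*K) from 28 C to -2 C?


dT = 28 - (-2) = 30 K
Q = m * cp * dT = 3654 * 3.92 * 30
Q = 429710 kJ

429710


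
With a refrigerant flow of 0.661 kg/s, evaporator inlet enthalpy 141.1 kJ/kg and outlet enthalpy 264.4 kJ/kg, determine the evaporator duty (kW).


dh = 264.4 - 141.1 = 123.3 kJ/kg
Q_evap = m_dot * dh = 0.661 * 123.3
Q_evap = 81.5 kW

81.5


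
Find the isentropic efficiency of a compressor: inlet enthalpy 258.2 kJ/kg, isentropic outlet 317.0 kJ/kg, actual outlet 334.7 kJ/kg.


dh_ideal = 317.0 - 258.2 = 58.8 kJ/kg
dh_actual = 334.7 - 258.2 = 76.5 kJ/kg
eta_s = dh_ideal / dh_actual = 58.8 / 76.5
eta_s = 0.7686

0.7686


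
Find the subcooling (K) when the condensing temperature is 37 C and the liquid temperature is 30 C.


Subcooling = T_cond - T_liquid
Subcooling = 37 - 30
Subcooling = 7 K

7


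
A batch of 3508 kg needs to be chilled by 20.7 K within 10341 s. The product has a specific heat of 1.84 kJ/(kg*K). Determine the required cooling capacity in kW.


Q = m * cp * dT / t
Q = 3508 * 1.84 * 20.7 / 10341
Q = 12.921 kW

12.921


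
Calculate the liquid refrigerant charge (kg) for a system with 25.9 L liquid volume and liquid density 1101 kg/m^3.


Charge = V * rho / 1000
Charge = 25.9 * 1101 / 1000
Charge = 28.52 kg

28.52


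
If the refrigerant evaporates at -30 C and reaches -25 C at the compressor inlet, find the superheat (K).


Superheat = T_suction - T_evap
Superheat = -25 - (-30)
Superheat = 5 K

5


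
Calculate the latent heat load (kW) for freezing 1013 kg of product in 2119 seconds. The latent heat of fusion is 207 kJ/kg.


Q_lat = m * h_fg / t
Q_lat = 1013 * 207 / 2119
Q_lat = 98.96 kW

98.96


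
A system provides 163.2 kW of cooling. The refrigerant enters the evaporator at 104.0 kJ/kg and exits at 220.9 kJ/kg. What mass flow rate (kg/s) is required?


dh = 220.9 - 104.0 = 116.9 kJ/kg
m_dot = Q / dh = 163.2 / 116.9 = 1.3961 kg/s

1.3961


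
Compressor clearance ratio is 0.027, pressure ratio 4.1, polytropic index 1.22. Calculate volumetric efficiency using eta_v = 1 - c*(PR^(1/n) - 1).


PR^(1/n) = 4.1^(1/1.22) = 3.17893648
eta_v = 1 - 0.027 * (3.17893648 - 1)
eta_v = 0.9412

0.9412


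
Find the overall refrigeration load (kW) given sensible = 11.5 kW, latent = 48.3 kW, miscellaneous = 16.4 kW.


Q_total = Q_s + Q_l + Q_misc
Q_total = 11.5 + 48.3 + 16.4
Q_total = 76.2 kW

76.2


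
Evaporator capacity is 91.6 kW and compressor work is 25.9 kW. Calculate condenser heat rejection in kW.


Q_cond = Q_evap + W
Q_cond = 91.6 + 25.9
Q_cond = 117.5 kW

117.5


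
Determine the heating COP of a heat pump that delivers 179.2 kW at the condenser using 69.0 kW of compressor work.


COP_hp = Q_cond / W
COP_hp = 179.2 / 69.0
COP_hp = 2.597

2.597


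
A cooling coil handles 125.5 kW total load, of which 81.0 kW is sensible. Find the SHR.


SHR = Q_sensible / Q_total
SHR = 81.0 / 125.5
SHR = 0.645

0.645


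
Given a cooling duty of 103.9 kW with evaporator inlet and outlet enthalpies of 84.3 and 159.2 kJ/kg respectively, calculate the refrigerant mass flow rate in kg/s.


dh = 159.2 - 84.3 = 74.9 kJ/kg
m_dot = Q / dh = 103.9 / 74.9 = 1.3872 kg/s

1.3872


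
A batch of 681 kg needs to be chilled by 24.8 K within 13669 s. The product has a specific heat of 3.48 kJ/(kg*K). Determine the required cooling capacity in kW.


Q = m * cp * dT / t
Q = 681 * 3.48 * 24.8 / 13669
Q = 4.3 kW

4.3


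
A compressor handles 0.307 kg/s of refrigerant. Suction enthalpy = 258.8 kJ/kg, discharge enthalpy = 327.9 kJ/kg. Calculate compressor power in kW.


dh = 327.9 - 258.8 = 69.1 kJ/kg
W = m_dot * dh = 0.307 * 69.1 = 21.21 kW

21.21


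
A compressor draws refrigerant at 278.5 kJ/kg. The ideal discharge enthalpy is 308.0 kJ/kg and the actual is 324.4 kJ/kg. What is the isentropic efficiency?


dh_ideal = 308.0 - 278.5 = 29.5 kJ/kg
dh_actual = 324.4 - 278.5 = 45.9 kJ/kg
eta_s = dh_ideal / dh_actual = 29.5 / 45.9
eta_s = 0.6427

0.6427


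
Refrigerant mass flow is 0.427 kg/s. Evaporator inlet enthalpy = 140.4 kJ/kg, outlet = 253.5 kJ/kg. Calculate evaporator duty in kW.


dh = 253.5 - 140.4 = 113.1 kJ/kg
Q_evap = m_dot * dh = 0.427 * 113.1
Q_evap = 48.29 kW

48.29


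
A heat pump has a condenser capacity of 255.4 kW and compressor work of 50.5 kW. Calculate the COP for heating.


COP_hp = Q_cond / W
COP_hp = 255.4 / 50.5
COP_hp = 5.057

5.057


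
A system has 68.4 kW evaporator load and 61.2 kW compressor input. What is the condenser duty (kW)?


Q_cond = Q_evap + W
Q_cond = 68.4 + 61.2
Q_cond = 129.6 kW

129.6


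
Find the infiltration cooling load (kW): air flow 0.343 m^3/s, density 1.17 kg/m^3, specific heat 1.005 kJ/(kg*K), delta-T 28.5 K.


Q = V_dot * rho * cp * dT
Q = 0.343 * 1.17 * 1.005 * 28.5
Q = 11.495 kW

11.495


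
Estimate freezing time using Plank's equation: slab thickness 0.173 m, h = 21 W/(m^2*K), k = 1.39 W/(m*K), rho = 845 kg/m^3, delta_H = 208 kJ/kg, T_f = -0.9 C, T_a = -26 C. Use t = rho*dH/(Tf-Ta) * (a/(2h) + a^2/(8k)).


dT = -0.9 - (-26) = 25.1 K
term1 = a/(2h) = 0.173/(2*21) = 0.004119047619
term2 = a^2/(8k) = 0.173^2/(8*1.39) = 0.002691456835
t = rho*dH*1000/dT * (term1 + term2)
t = 845*208*1000/25.1 * (0.004119047619 + 0.002691456835)
t = 47690 s

47690


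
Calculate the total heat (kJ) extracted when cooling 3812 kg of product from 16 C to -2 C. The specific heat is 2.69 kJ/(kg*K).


dT = 16 - (-2) = 18 K
Q = m * cp * dT = 3812 * 2.69 * 18
Q = 184577 kJ

184577


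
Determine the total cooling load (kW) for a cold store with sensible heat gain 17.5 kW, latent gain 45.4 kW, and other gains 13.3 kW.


Q_total = Q_s + Q_l + Q_misc
Q_total = 17.5 + 45.4 + 13.3
Q_total = 76.2 kW

76.2


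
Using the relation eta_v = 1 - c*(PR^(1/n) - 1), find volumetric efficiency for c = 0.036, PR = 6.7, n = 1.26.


PR^(1/n) = 6.7^(1/1.26) = 4.52496186
eta_v = 1 - 0.036 * (4.52496186 - 1)
eta_v = 0.8731

0.8731


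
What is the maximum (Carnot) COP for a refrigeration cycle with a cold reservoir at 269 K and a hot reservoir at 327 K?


dT = 327 - 269 = 58 K
COP_carnot = T_cold / dT = 269 / 58
COP_carnot = 4.638

4.638


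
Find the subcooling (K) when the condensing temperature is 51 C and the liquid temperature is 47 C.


Subcooling = T_cond - T_liquid
Subcooling = 51 - 47
Subcooling = 4 K

4


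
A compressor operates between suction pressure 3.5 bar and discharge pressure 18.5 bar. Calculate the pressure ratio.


PR = P_high / P_low
PR = 18.5 / 3.5
PR = 5.286

5.286


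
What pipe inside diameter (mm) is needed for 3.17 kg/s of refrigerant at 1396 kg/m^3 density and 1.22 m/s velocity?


A = m_dot / (rho * v) = 3.17 / (1396 * 1.22) = 0.001861289868 m^2
d = sqrt(4*A/pi) * 1000
d = 48.7 mm

48.7


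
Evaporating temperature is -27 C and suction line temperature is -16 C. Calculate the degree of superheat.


Superheat = T_suction - T_evap
Superheat = -16 - (-27)
Superheat = 11 K

11


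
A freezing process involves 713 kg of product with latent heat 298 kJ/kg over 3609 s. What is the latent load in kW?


Q_lat = m * h_fg / t
Q_lat = 713 * 298 / 3609
Q_lat = 58.87 kW

58.87


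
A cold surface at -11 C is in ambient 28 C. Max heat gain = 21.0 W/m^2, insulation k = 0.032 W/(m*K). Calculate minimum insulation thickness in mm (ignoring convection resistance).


dT = 28 - (-11) = 39 K
thickness = k * dT / q_max * 1000
thickness = 0.032 * 39 / 21.0 * 1000
thickness = 59.4 mm

59.4


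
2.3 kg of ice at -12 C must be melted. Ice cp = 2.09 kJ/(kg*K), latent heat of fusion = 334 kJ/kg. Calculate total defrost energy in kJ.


Sensible heat = cp * dT = 2.09 * 12 = 25.08 kJ/kg
Total per kg = 25.08 + 334 = 359.08 kJ/kg
Q = m * total = 2.3 * 359.08
Q = 825.9 kJ

825.9


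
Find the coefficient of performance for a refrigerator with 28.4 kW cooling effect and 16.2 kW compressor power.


COP = Q_evap / W
COP = 28.4 / 16.2
COP = 1.753

1.753


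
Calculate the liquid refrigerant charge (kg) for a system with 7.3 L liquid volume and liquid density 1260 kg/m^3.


Charge = V * rho / 1000
Charge = 7.3 * 1260 / 1000
Charge = 9.2 kg

9.2


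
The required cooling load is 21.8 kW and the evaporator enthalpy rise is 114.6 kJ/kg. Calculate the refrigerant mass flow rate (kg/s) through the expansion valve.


m_dot = Q / dh
m_dot = 21.8 / 114.6
m_dot = 0.1902 kg/s

0.1902


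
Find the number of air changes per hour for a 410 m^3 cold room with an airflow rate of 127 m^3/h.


ACH = flow / volume
ACH = 127 / 410
ACH = 0.31

0.31


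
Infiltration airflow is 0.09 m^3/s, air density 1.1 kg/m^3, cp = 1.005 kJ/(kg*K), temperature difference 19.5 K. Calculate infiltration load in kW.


Q = V_dot * rho * cp * dT
Q = 0.09 * 1.1 * 1.005 * 19.5
Q = 1.94 kW

1.94


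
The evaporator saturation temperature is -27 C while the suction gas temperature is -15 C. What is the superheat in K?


Superheat = T_suction - T_evap
Superheat = -15 - (-27)
Superheat = 12 K

12


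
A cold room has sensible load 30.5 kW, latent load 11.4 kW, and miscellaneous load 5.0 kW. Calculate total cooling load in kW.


Q_total = Q_s + Q_l + Q_misc
Q_total = 30.5 + 11.4 + 5.0
Q_total = 46.9 kW

46.9


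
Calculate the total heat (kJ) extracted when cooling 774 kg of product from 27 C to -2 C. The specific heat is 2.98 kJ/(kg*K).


dT = 27 - (-2) = 29 K
Q = m * cp * dT = 774 * 2.98 * 29
Q = 66889 kJ

66889


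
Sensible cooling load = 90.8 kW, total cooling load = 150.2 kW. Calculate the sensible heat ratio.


SHR = Q_sensible / Q_total
SHR = 90.8 / 150.2
SHR = 0.605

0.605


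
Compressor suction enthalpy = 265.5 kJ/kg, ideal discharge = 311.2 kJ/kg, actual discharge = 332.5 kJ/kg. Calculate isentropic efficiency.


dh_ideal = 311.2 - 265.5 = 45.7 kJ/kg
dh_actual = 332.5 - 265.5 = 67.0 kJ/kg
eta_s = dh_ideal / dh_actual = 45.7 / 67.0
eta_s = 0.6821

0.6821


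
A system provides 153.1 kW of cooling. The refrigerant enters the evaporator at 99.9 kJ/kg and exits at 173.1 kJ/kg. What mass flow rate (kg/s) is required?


dh = 173.1 - 99.9 = 73.2 kJ/kg
m_dot = Q / dh = 153.1 / 73.2 = 2.0915 kg/s

2.0915


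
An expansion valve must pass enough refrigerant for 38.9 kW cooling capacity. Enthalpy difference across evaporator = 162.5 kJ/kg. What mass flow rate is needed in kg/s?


m_dot = Q / dh
m_dot = 38.9 / 162.5
m_dot = 0.2394 kg/s

0.2394


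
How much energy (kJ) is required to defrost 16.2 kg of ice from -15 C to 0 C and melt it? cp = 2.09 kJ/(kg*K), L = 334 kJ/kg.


Sensible heat = cp * dT = 2.09 * 15 = 31.35 kJ/kg
Total per kg = 31.35 + 334 = 365.35 kJ/kg
Q = m * total = 16.2 * 365.35
Q = 5918.7 kJ

5918.7


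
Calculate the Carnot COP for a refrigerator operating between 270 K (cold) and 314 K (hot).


dT = 314 - 270 = 44 K
COP_carnot = T_cold / dT = 270 / 44
COP_carnot = 6.136

6.136


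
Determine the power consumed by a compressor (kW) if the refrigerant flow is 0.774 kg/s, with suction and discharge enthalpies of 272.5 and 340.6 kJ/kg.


dh = 340.6 - 272.5 = 68.1 kJ/kg
W = m_dot * dh = 0.774 * 68.1 = 52.71 kW

52.71


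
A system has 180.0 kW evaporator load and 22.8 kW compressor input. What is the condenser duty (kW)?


Q_cond = Q_evap + W
Q_cond = 180.0 + 22.8
Q_cond = 202.8 kW

202.8


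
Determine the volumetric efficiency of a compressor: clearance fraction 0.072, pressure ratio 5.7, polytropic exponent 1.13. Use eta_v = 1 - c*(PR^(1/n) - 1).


PR^(1/n) = 5.7^(1/1.13) = 4.66568916
eta_v = 1 - 0.072 * (4.66568916 - 1)
eta_v = 0.7361

0.7361


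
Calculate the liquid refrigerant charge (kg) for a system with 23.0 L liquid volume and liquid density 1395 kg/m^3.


Charge = V * rho / 1000
Charge = 23.0 * 1395 / 1000
Charge = 32.09 kg

32.09


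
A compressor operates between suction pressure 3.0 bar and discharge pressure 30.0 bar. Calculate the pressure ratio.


PR = P_high / P_low
PR = 30.0 / 3.0
PR = 10.0

10.0


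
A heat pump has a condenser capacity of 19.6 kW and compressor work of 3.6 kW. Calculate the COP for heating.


COP_hp = Q_cond / W
COP_hp = 19.6 / 3.6
COP_hp = 5.444

5.444


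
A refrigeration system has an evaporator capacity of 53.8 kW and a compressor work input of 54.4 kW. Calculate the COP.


COP = Q_evap / W
COP = 53.8 / 54.4
COP = 0.989

0.989


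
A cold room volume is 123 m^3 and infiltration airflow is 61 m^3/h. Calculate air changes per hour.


ACH = flow / volume
ACH = 61 / 123
ACH = 0.496

0.496


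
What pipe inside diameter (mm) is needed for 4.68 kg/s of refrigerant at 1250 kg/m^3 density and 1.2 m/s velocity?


A = m_dot / (rho * v) = 4.68 / (1250 * 1.2) = 0.00312 m^2
d = sqrt(4*A/pi) * 1000
d = 63.0 mm

63.0


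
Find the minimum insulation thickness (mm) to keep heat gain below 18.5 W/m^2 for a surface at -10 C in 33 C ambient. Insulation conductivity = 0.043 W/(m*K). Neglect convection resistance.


dT = 33 - (-10) = 43 K
thickness = k * dT / q_max * 1000
thickness = 0.043 * 43 / 18.5 * 1000
thickness = 99.9 mm

99.9


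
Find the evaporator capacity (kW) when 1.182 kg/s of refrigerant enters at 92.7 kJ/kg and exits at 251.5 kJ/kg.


dh = 251.5 - 92.7 = 158.8 kJ/kg
Q_evap = m_dot * dh = 1.182 * 158.8
Q_evap = 187.7 kW

187.7


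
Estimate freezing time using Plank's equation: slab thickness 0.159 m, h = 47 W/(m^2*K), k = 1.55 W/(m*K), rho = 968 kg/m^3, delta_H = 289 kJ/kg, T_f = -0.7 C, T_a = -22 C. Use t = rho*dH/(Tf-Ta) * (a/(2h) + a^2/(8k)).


dT = -0.7 - (-22) = 21.3 K
term1 = a/(2h) = 0.159/(2*47) = 0.001691489362
term2 = a^2/(8k) = 0.159^2/(8*1.55) = 0.002038790323
t = rho*dH*1000/dT * (term1 + term2)
t = 968*289*1000/21.3 * (0.001691489362 + 0.002038790323)
t = 48993 s

48993


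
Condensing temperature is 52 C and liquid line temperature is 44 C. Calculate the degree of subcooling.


Subcooling = T_cond - T_liquid
Subcooling = 52 - 44
Subcooling = 8 K

8


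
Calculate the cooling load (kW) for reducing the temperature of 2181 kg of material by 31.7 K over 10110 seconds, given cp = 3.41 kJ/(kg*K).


Q = m * cp * dT / t
Q = 2181 * 3.41 * 31.7 / 10110
Q = 23.319 kW

23.319


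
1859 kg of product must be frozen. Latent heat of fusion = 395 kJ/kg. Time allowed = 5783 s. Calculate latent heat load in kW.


Q_lat = m * h_fg / t
Q_lat = 1859 * 395 / 5783
Q_lat = 126.98 kW

126.98


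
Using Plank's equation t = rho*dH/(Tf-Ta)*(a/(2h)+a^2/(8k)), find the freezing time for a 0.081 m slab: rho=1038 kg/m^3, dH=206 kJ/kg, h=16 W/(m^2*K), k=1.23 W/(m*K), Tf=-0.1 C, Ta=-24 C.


dT = -0.1 - (-24) = 23.9 K
term1 = a/(2h) = 0.081/(2*16) = 0.00253125
term2 = a^2/(8k) = 0.081^2/(8*1.23) = 0.0006667682927
t = rho*dH*1000/dT * (term1 + term2)
t = 1038*206*1000/23.9 * (0.00253125 + 0.0006667682927)
t = 28612 s

28612


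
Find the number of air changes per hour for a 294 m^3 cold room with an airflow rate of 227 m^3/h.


ACH = flow / volume
ACH = 227 / 294
ACH = 0.772

0.772


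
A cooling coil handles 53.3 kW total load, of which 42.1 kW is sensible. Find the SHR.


SHR = Q_sensible / Q_total
SHR = 42.1 / 53.3
SHR = 0.79

0.79


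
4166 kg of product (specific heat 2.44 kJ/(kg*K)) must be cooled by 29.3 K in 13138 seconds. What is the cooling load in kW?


Q = m * cp * dT / t
Q = 4166 * 2.44 * 29.3 / 13138
Q = 22.67 kW

22.67


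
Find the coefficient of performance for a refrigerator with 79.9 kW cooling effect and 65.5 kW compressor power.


COP = Q_evap / W
COP = 79.9 / 65.5
COP = 1.22

1.22


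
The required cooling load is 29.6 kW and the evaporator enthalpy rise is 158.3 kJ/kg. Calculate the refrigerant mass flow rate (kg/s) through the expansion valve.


m_dot = Q / dh
m_dot = 29.6 / 158.3
m_dot = 0.187 kg/s

0.187


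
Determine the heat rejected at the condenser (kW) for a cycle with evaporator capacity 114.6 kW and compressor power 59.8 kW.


Q_cond = Q_evap + W
Q_cond = 114.6 + 59.8
Q_cond = 174.4 kW

174.4


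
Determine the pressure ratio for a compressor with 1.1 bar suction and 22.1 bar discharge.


PR = P_high / P_low
PR = 22.1 / 1.1
PR = 20.091

20.091


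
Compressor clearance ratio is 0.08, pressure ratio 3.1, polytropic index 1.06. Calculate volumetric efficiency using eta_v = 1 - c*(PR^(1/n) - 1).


PR^(1/n) = 3.1^(1/1.06) = 2.90769445
eta_v = 1 - 0.08 * (2.90769445 - 1)
eta_v = 0.8474

0.8474


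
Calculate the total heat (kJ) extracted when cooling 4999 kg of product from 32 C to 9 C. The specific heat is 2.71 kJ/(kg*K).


dT = 32 - (9) = 23 K
Q = m * cp * dT = 4999 * 2.71 * 23
Q = 311588 kJ

311588


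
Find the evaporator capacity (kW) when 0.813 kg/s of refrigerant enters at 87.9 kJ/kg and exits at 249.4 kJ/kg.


dh = 249.4 - 87.9 = 161.5 kJ/kg
Q_evap = m_dot * dh = 0.813 * 161.5
Q_evap = 131.3 kW

131.3


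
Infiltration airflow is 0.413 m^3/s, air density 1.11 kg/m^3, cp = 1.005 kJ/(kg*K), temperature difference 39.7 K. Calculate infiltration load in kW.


Q = V_dot * rho * cp * dT
Q = 0.413 * 1.11 * 1.005 * 39.7
Q = 18.291 kW

18.291


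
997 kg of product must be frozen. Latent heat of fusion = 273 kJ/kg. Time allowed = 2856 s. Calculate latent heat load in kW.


Q_lat = m * h_fg / t
Q_lat = 997 * 273 / 2856
Q_lat = 95.3 kW

95.3


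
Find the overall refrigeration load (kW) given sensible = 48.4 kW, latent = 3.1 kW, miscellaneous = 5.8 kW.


Q_total = Q_s + Q_l + Q_misc
Q_total = 48.4 + 3.1 + 5.8
Q_total = 57.3 kW

57.3


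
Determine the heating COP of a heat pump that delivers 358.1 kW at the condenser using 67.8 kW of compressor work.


COP_hp = Q_cond / W
COP_hp = 358.1 / 67.8
COP_hp = 5.282

5.282


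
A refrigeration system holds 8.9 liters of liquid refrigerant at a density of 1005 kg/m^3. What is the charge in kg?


Charge = V * rho / 1000
Charge = 8.9 * 1005 / 1000
Charge = 8.94 kg

8.94


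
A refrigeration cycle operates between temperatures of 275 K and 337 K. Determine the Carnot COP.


dT = 337 - 275 = 62 K
COP_carnot = T_cold / dT = 275 / 62
COP_carnot = 4.435

4.435


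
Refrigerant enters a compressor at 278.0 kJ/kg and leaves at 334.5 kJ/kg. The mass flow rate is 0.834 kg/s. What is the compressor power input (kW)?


dh = 334.5 - 278.0 = 56.5 kJ/kg
W = m_dot * dh = 0.834 * 56.5 = 47.12 kW

47.12


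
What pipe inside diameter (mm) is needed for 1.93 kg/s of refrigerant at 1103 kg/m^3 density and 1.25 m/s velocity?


A = m_dot / (rho * v) = 1.93 / (1103 * 1.25) = 0.001399818676 m^2
d = sqrt(4*A/pi) * 1000
d = 42.2 mm

42.2


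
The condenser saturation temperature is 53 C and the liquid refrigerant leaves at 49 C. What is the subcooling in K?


Subcooling = T_cond - T_liquid
Subcooling = 53 - 49
Subcooling = 4 K

4


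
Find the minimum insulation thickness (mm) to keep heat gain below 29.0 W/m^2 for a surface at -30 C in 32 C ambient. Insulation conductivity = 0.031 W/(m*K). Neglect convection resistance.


dT = 32 - (-30) = 62 K
thickness = k * dT / q_max * 1000
thickness = 0.031 * 62 / 29.0 * 1000
thickness = 66.3 mm

66.3


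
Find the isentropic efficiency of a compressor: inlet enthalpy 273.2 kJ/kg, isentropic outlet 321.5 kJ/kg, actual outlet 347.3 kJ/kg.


dh_ideal = 321.5 - 273.2 = 48.3 kJ/kg
dh_actual = 347.3 - 273.2 = 74.1 kJ/kg
eta_s = dh_ideal / dh_actual = 48.3 / 74.1
eta_s = 0.6518

0.6518


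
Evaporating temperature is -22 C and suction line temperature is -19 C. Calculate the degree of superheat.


Superheat = T_suction - T_evap
Superheat = -19 - (-22)
Superheat = 3 K

3


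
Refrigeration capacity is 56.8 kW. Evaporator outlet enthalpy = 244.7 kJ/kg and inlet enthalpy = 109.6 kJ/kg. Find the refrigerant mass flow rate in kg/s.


dh = 244.7 - 109.6 = 135.1 kJ/kg
m_dot = Q / dh = 56.8 / 135.1 = 0.4204 kg/s

0.4204


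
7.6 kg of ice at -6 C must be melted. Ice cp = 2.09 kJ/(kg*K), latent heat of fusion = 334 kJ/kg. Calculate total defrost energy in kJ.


Sensible heat = cp * dT = 2.09 * 6 = 12.54 kJ/kg
Total per kg = 12.54 + 334 = 346.54 kJ/kg
Q = m * total = 7.6 * 346.54
Q = 2633.7 kJ

2633.7


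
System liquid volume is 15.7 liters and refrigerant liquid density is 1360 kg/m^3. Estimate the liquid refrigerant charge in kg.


Charge = V * rho / 1000
Charge = 15.7 * 1360 / 1000
Charge = 21.35 kg

21.35


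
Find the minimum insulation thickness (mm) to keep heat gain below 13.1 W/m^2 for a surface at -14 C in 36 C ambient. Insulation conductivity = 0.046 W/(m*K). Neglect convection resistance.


dT = 36 - (-14) = 50 K
thickness = k * dT / q_max * 1000
thickness = 0.046 * 50 / 13.1 * 1000
thickness = 175.6 mm

175.6


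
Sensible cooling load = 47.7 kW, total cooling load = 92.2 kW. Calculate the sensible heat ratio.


SHR = Q_sensible / Q_total
SHR = 47.7 / 92.2
SHR = 0.517

0.517


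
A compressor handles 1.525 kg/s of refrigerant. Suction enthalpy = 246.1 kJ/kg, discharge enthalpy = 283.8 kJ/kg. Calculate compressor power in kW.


dh = 283.8 - 246.1 = 37.7 kJ/kg
W = m_dot * dh = 1.525 * 37.7 = 57.49 kW

57.49


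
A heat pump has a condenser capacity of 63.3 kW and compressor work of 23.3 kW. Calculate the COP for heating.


COP_hp = Q_cond / W
COP_hp = 63.3 / 23.3
COP_hp = 2.717

2.717


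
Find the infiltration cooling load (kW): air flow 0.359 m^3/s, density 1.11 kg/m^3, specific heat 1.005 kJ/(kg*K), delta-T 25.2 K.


Q = V_dot * rho * cp * dT
Q = 0.359 * 1.11 * 1.005 * 25.2
Q = 10.092 kW

10.092


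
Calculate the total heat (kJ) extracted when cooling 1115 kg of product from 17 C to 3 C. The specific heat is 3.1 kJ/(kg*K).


dT = 17 - (3) = 14 K
Q = m * cp * dT = 1115 * 3.1 * 14
Q = 48391 kJ

48391


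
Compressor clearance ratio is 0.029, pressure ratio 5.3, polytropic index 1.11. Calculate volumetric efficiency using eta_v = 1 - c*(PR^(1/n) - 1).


PR^(1/n) = 5.3^(1/1.11) = 4.49263135
eta_v = 1 - 0.029 * (4.49263135 - 1)
eta_v = 0.8987

0.8987


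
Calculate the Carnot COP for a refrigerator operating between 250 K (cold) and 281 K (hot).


dT = 281 - 250 = 31 K
COP_carnot = T_cold / dT = 250 / 31
COP_carnot = 8.065

8.065


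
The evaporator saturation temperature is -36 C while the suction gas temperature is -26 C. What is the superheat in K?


Superheat = T_suction - T_evap
Superheat = -26 - (-36)
Superheat = 10 K

10


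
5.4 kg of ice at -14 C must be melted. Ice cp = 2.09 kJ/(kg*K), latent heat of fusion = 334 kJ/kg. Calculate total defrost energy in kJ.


Sensible heat = cp * dT = 2.09 * 14 = 29.26 kJ/kg
Total per kg = 29.26 + 334 = 363.26 kJ/kg
Q = m * total = 5.4 * 363.26
Q = 1961.6 kJ

1961.6


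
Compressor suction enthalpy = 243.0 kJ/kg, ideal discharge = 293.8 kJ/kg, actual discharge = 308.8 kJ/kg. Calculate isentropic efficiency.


dh_ideal = 293.8 - 243.0 = 50.8 kJ/kg
dh_actual = 308.8 - 243.0 = 65.8 kJ/kg
eta_s = dh_ideal / dh_actual = 50.8 / 65.8
eta_s = 0.772

0.772


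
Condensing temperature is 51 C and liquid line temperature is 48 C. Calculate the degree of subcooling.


Subcooling = T_cond - T_liquid
Subcooling = 51 - 48
Subcooling = 3 K

3


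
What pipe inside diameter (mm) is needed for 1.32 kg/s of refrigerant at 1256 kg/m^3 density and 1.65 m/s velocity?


A = m_dot / (rho * v) = 1.32 / (1256 * 1.65) = 0.0006369426752 m^2
d = sqrt(4*A/pi) * 1000
d = 28.5 mm

28.5


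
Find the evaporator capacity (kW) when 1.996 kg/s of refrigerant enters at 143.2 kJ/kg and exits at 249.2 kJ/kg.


dh = 249.2 - 143.2 = 106.0 kJ/kg
Q_evap = m_dot * dh = 1.996 * 106.0
Q_evap = 211.58 kW

211.58


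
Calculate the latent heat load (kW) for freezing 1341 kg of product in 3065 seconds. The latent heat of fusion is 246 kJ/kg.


Q_lat = m * h_fg / t
Q_lat = 1341 * 246 / 3065
Q_lat = 107.63 kW

107.63


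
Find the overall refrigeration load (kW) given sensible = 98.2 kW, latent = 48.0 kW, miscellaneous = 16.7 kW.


Q_total = Q_s + Q_l + Q_misc
Q_total = 98.2 + 48.0 + 16.7
Q_total = 162.9 kW

162.9


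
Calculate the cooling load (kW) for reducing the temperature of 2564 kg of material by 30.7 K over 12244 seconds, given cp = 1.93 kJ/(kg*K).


Q = m * cp * dT / t
Q = 2564 * 1.93 * 30.7 / 12244
Q = 12.408 kW

12.408


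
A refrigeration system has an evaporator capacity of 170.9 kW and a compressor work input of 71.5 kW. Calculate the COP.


COP = Q_evap / W
COP = 170.9 / 71.5
COP = 2.39

2.39


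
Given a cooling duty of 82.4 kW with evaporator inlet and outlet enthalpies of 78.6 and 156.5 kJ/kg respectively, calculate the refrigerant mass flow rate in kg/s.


dh = 156.5 - 78.6 = 77.9 kJ/kg
m_dot = Q / dh = 82.4 / 77.9 = 1.0578 kg/s

1.0578


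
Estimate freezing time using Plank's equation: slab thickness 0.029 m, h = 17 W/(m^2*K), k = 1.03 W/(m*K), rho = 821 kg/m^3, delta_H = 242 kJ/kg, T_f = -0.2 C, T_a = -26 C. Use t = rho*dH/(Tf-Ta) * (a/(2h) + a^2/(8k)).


dT = -0.2 - (-26) = 25.8 K
term1 = a/(2h) = 0.029/(2*17) = 0.0008529411765
term2 = a^2/(8k) = 0.029^2/(8*1.03) = 0.0001020631068
t = rho*dH*1000/dT * (term1 + term2)
t = 821*242*1000/25.8 * (0.0008529411765 + 0.0001020631068)
t = 7354 s

7354


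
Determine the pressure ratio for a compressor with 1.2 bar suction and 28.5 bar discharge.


PR = P_high / P_low
PR = 28.5 / 1.2
PR = 23.75

23.75


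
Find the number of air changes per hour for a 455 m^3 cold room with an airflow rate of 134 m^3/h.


ACH = flow / volume
ACH = 134 / 455
ACH = 0.295

0.295


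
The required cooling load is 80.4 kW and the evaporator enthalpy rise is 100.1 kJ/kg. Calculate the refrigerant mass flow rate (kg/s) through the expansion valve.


m_dot = Q / dh
m_dot = 80.4 / 100.1
m_dot = 0.8032 kg/s

0.8032


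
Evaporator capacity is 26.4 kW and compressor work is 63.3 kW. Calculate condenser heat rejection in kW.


Q_cond = Q_evap + W
Q_cond = 26.4 + 63.3
Q_cond = 89.7 kW

89.7


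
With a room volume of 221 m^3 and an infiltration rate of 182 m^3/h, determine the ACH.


ACH = flow / volume
ACH = 182 / 221
ACH = 0.824

0.824


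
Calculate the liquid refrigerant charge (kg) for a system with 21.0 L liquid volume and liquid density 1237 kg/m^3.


Charge = V * rho / 1000
Charge = 21.0 * 1237 / 1000
Charge = 25.98 kg

25.98


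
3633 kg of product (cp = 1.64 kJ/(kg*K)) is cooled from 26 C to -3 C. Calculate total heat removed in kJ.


dT = 26 - (-3) = 29 K
Q = m * cp * dT = 3633 * 1.64 * 29
Q = 172785 kJ

172785


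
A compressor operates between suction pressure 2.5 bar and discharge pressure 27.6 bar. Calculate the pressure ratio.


PR = P_high / P_low
PR = 27.6 / 2.5
PR = 11.04

11.04


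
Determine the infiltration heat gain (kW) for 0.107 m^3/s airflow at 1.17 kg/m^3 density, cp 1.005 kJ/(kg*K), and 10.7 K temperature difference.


Q = V_dot * rho * cp * dT
Q = 0.107 * 1.17 * 1.005 * 10.7
Q = 1.346 kW

1.346


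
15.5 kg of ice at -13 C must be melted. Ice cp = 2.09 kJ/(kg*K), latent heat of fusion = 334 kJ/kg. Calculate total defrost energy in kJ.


Sensible heat = cp * dT = 2.09 * 13 = 27.17 kJ/kg
Total per kg = 27.17 + 334 = 361.17 kJ/kg
Q = m * total = 15.5 * 361.17
Q = 5598.1 kJ

5598.1


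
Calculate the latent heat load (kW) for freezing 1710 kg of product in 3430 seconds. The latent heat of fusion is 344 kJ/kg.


Q_lat = m * h_fg / t
Q_lat = 1710 * 344 / 3430
Q_lat = 171.5 kW

171.5


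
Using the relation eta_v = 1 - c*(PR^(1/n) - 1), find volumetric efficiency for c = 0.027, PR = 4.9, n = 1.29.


PR^(1/n) = 4.9^(1/1.29) = 3.42795981
eta_v = 1 - 0.027 * (3.42795981 - 1)
eta_v = 0.9344

0.9344


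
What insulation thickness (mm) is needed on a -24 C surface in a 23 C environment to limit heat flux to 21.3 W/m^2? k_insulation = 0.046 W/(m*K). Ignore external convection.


dT = 23 - (-24) = 47 K
thickness = k * dT / q_max * 1000
thickness = 0.046 * 47 / 21.3 * 1000
thickness = 101.5 mm

101.5


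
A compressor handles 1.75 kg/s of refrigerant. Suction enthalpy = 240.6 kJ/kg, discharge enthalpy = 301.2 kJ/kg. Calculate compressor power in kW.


dh = 301.2 - 240.6 = 60.6 kJ/kg
W = m_dot * dh = 1.75 * 60.6 = 106.05 kW

106.05


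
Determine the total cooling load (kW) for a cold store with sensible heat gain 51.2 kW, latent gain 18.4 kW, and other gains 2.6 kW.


Q_total = Q_s + Q_l + Q_misc
Q_total = 51.2 + 18.4 + 2.6
Q_total = 72.2 kW

72.2


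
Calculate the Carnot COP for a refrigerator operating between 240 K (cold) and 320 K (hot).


dT = 320 - 240 = 80 K
COP_carnot = T_cold / dT = 240 / 80
COP_carnot = 3.0

3.0


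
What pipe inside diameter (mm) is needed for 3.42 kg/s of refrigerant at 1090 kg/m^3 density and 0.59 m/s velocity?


A = m_dot / (rho * v) = 3.42 / (1090 * 0.59) = 0.005317990981 m^2
d = sqrt(4*A/pi) * 1000
d = 82.3 mm

82.3


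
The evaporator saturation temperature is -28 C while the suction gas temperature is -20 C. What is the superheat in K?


Superheat = T_suction - T_evap
Superheat = -20 - (-28)
Superheat = 8 K

8


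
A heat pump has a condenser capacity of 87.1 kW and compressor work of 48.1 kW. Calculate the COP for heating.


COP_hp = Q_cond / W
COP_hp = 87.1 / 48.1
COP_hp = 1.811

1.811


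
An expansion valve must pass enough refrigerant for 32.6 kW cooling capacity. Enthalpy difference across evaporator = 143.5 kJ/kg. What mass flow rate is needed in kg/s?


m_dot = Q / dh
m_dot = 32.6 / 143.5
m_dot = 0.2272 kg/s

0.2272


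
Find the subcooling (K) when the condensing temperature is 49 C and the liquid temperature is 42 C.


Subcooling = T_cond - T_liquid
Subcooling = 49 - 42
Subcooling = 7 K

7


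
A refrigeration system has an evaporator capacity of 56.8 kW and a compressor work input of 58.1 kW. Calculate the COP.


COP = Q_evap / W
COP = 56.8 / 58.1
COP = 0.978

0.978


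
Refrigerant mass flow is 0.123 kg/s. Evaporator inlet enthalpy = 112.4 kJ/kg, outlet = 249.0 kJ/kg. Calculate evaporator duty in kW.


dh = 249.0 - 112.4 = 136.6 kJ/kg
Q_evap = m_dot * dh = 0.123 * 136.6
Q_evap = 16.8 kW

16.8


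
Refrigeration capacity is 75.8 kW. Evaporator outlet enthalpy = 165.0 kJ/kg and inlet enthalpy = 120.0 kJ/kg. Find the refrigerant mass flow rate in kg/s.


dh = 165.0 - 120.0 = 45.0 kJ/kg
m_dot = Q / dh = 75.8 / 45.0 = 1.6844 kg/s

1.6844


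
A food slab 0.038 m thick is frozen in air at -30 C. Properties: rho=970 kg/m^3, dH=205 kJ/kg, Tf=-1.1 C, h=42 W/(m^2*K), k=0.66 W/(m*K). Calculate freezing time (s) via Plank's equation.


dT = -1.1 - (-30) = 28.9 K
term1 = a/(2h) = 0.038/(2*42) = 0.0004523809524
term2 = a^2/(8k) = 0.038^2/(8*0.66) = 0.0002734848485
t = rho*dH*1000/dT * (term1 + term2)
t = 970*205*1000/28.9 * (0.0004523809524 + 0.0002734848485)
t = 4994 s

4994


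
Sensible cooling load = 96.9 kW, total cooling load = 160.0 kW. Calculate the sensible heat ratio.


SHR = Q_sensible / Q_total
SHR = 96.9 / 160.0
SHR = 0.606

0.606


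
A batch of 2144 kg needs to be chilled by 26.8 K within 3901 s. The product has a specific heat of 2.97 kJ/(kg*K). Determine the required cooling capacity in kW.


Q = m * cp * dT / t
Q = 2144 * 2.97 * 26.8 / 3901
Q = 43.746 kW

43.746


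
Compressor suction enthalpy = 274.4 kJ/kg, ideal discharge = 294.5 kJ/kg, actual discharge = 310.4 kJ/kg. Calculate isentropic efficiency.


dh_ideal = 294.5 - 274.4 = 20.1 kJ/kg
dh_actual = 310.4 - 274.4 = 36.0 kJ/kg
eta_s = dh_ideal / dh_actual = 20.1 / 36.0
eta_s = 0.5583

0.5583


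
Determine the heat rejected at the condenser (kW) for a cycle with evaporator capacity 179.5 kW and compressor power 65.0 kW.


Q_cond = Q_evap + W
Q_cond = 179.5 + 65.0
Q_cond = 244.5 kW

244.5


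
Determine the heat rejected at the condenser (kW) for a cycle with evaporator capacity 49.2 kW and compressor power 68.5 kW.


Q_cond = Q_evap + W
Q_cond = 49.2 + 68.5
Q_cond = 117.7 kW

117.7


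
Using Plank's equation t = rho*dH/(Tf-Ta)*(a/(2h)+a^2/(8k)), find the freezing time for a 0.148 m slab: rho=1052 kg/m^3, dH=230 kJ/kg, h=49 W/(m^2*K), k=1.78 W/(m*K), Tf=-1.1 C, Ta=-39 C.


dT = -1.1 - (-39) = 37.9 K
term1 = a/(2h) = 0.148/(2*49) = 0.001510204082
term2 = a^2/(8k) = 0.148^2/(8*1.78) = 0.001538202247
t = rho*dH*1000/dT * (term1 + term2)
t = 1052*230*1000/37.9 * (0.001510204082 + 0.001538202247)
t = 19462 s

19462


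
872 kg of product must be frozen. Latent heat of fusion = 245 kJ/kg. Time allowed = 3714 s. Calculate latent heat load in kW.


Q_lat = m * h_fg / t
Q_lat = 872 * 245 / 3714
Q_lat = 57.52 kW

57.52


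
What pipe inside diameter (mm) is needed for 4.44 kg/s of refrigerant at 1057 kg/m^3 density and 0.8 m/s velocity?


A = m_dot / (rho * v) = 4.44 / (1057 * 0.8) = 0.005250709555 m^2
d = sqrt(4*A/pi) * 1000
d = 81.8 mm

81.8


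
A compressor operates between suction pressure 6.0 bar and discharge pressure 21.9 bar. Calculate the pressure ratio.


PR = P_high / P_low
PR = 21.9 / 6.0
PR = 3.65

3.65


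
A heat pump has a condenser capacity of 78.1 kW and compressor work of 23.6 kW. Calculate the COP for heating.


COP_hp = Q_cond / W
COP_hp = 78.1 / 23.6
COP_hp = 3.309

3.309


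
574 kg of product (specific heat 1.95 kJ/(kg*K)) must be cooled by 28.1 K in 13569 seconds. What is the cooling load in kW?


Q = m * cp * dT / t
Q = 574 * 1.95 * 28.1 / 13569
Q = 2.318 kW

2.318


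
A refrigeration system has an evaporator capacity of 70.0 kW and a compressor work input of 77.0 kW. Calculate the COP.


COP = Q_evap / W
COP = 70.0 / 77.0
COP = 0.909

0.909


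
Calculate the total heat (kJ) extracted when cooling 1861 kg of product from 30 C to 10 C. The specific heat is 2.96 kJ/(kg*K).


dT = 30 - (10) = 20 K
Q = m * cp * dT = 1861 * 2.96 * 20
Q = 110171 kJ

110171


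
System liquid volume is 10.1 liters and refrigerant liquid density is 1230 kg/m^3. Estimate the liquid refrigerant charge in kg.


Charge = V * rho / 1000
Charge = 10.1 * 1230 / 1000
Charge = 12.42 kg

12.42


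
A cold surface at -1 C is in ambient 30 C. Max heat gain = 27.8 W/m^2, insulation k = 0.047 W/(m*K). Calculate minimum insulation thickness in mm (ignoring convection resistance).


dT = 30 - (-1) = 31 K
thickness = k * dT / q_max * 1000
thickness = 0.047 * 31 / 27.8 * 1000
thickness = 52.4 mm

52.4


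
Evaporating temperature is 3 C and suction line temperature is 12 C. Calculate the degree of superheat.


Superheat = T_suction - T_evap
Superheat = 12 - (3)
Superheat = 9 K

9


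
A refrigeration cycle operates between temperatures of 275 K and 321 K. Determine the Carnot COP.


dT = 321 - 275 = 46 K
COP_carnot = T_cold / dT = 275 / 46
COP_carnot = 5.978

5.978


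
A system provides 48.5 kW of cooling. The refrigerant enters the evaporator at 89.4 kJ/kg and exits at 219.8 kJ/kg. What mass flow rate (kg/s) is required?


dh = 219.8 - 89.4 = 130.4 kJ/kg
m_dot = Q / dh = 48.5 / 130.4 = 0.3719 kg/s

0.3719


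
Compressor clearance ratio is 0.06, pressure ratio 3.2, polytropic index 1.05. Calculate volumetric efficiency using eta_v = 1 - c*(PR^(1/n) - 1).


PR^(1/n) = 3.2^(1/1.05) = 3.02757714
eta_v = 1 - 0.06 * (3.02757714 - 1)
eta_v = 0.8783

0.8783


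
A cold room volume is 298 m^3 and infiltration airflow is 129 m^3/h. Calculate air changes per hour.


ACH = flow / volume
ACH = 129 / 298
ACH = 0.433

0.433


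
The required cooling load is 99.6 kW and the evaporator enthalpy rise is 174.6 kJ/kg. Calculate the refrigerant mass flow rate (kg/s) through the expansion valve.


m_dot = Q / dh
m_dot = 99.6 / 174.6
m_dot = 0.5704 kg/s

0.5704


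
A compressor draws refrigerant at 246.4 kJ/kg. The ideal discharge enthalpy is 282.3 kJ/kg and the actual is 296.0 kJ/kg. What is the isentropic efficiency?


dh_ideal = 282.3 - 246.4 = 35.9 kJ/kg
dh_actual = 296.0 - 246.4 = 49.6 kJ/kg
eta_s = dh_ideal / dh_actual = 35.9 / 49.6
eta_s = 0.7238

0.7238


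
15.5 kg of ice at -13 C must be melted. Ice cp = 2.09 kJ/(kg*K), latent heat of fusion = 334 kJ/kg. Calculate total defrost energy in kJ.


Sensible heat = cp * dT = 2.09 * 13 = 27.17 kJ/kg
Total per kg = 27.17 + 334 = 361.17 kJ/kg
Q = m * total = 15.5 * 361.17
Q = 5598.1 kJ

5598.1


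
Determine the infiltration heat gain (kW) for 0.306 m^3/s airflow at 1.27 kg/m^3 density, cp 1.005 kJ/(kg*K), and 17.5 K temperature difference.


Q = V_dot * rho * cp * dT
Q = 0.306 * 1.27 * 1.005 * 17.5
Q = 6.835 kW

6.835


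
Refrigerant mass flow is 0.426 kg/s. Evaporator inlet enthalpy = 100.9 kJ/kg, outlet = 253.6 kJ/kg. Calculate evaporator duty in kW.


dh = 253.6 - 100.9 = 152.7 kJ/kg
Q_evap = m_dot * dh = 0.426 * 152.7
Q_evap = 65.05 kW

65.05


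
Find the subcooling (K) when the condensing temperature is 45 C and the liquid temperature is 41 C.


Subcooling = T_cond - T_liquid
Subcooling = 45 - 41
Subcooling = 4 K

4
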